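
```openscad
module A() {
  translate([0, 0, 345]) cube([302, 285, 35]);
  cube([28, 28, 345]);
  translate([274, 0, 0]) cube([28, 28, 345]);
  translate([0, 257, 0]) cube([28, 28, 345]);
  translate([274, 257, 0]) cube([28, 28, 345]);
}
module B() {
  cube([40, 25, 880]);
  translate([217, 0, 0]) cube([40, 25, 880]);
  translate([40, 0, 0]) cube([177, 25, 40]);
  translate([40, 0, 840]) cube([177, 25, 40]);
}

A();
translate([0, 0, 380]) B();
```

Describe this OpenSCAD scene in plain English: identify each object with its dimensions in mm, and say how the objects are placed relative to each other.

A is a four-legged stool. The seat is 302×285 mm, 35 mm thick, top at z = 380 mm. It stands on four square legs, each 28×28 mm in cross-section, from z = 0 to the seat underside, each flush with a corner of the seat.

B is a picture frame with a 177×800 mm rectangular opening (x by z) and a uniform 40 mm border on every side. Frame depth is 25 mm along y. It is built from two vertical stiles running the full outside height and two horizontal rails spanning the gap between the stiles.

The picture frame is on top of the stool.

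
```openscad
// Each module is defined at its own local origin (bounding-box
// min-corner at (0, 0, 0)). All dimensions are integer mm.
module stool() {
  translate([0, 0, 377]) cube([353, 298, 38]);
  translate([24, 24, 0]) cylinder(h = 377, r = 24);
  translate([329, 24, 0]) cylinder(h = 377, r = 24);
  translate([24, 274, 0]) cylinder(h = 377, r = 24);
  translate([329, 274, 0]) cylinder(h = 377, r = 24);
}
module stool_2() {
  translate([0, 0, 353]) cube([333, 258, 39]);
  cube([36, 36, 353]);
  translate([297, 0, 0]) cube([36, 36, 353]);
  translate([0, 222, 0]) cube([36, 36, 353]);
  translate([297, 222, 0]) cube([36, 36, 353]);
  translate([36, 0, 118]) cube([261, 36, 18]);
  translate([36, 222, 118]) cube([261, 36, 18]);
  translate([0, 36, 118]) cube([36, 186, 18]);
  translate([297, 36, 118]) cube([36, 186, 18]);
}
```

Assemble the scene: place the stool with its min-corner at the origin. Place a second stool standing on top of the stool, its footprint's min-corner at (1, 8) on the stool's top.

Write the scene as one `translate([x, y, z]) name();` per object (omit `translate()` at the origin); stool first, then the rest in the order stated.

stool();
translate([1, 8, 415]) stool_2();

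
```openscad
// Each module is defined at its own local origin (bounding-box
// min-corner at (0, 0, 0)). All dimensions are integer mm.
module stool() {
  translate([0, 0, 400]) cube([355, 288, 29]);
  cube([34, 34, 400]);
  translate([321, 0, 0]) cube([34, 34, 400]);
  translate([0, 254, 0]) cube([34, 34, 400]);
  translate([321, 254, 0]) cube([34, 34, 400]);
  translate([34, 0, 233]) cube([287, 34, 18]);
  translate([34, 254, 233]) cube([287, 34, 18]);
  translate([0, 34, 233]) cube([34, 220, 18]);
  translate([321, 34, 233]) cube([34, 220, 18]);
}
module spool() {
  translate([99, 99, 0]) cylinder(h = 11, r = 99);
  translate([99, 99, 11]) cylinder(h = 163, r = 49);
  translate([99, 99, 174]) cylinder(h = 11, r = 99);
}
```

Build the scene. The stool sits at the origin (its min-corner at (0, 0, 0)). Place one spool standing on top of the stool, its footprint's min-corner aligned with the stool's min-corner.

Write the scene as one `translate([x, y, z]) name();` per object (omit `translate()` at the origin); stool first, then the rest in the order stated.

stool();
translate([0, 0, 429]) spool();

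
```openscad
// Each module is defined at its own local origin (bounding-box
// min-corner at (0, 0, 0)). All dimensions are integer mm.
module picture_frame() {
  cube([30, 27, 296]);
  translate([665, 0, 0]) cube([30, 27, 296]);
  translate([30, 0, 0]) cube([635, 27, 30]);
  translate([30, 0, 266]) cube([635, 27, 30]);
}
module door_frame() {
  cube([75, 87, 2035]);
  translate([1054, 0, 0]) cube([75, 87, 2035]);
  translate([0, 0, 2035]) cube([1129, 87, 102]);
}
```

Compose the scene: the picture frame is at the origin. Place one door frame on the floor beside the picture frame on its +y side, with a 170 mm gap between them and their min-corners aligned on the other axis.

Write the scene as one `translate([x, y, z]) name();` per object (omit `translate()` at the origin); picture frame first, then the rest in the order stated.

picture_frame();
translate([0, 197, 0]) door_frame();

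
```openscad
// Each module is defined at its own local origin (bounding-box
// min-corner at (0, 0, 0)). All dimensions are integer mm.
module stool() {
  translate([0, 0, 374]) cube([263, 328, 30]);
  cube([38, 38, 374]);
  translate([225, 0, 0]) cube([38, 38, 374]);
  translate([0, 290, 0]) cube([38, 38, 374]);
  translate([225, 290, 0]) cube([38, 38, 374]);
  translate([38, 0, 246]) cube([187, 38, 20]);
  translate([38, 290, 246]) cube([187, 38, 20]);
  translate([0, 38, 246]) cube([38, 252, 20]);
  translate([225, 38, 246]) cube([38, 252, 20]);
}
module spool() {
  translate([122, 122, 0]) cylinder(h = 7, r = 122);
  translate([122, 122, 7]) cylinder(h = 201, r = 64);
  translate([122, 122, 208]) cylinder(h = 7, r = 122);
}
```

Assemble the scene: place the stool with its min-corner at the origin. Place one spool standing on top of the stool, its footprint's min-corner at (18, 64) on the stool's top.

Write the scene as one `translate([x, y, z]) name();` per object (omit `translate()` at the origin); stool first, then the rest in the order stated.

stool();
translate([18, 64, 404]) spool();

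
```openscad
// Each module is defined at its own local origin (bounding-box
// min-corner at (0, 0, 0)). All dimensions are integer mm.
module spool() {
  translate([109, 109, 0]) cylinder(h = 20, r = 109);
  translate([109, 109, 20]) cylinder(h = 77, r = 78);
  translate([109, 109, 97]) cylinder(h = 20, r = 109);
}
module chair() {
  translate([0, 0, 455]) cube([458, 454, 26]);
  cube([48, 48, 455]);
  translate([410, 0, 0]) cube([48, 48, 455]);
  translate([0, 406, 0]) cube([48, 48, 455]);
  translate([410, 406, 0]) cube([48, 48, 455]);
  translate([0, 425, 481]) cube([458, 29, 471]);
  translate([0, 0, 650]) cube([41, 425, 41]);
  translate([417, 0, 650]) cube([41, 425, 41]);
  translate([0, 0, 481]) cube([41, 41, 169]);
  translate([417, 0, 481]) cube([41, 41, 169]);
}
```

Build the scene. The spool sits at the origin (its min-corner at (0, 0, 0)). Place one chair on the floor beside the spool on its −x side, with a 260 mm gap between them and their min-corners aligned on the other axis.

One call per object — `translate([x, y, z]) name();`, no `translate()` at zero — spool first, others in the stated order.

spool();
translate([-718, 0, 0]) chair();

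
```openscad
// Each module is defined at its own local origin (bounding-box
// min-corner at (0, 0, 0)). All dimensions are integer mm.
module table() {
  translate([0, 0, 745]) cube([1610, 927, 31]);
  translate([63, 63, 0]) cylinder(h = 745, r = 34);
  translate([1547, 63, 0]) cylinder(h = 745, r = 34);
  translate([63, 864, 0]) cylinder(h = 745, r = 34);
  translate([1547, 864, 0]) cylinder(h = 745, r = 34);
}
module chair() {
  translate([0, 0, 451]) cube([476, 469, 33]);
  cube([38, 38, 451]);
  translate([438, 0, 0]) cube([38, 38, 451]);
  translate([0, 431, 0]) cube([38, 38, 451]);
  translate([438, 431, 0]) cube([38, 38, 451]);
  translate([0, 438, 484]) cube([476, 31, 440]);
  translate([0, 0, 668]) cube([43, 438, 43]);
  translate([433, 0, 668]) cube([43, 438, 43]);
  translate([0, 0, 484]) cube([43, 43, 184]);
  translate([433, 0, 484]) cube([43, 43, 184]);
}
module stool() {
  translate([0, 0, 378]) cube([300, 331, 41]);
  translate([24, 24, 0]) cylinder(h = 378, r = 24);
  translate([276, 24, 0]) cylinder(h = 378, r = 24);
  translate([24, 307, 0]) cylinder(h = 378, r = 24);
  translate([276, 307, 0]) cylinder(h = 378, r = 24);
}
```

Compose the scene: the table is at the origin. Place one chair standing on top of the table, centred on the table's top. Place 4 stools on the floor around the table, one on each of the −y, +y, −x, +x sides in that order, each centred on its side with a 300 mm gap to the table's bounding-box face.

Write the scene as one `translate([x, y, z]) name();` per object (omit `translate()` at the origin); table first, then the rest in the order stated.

table();
translate([567, 229, 776]) chair();
translate([655, -631, 0]) stool();
translate([655, 1227, 0]) stool();
translate([-600, 298, 0]) stool();
translate([1910, 298, 0]) stool();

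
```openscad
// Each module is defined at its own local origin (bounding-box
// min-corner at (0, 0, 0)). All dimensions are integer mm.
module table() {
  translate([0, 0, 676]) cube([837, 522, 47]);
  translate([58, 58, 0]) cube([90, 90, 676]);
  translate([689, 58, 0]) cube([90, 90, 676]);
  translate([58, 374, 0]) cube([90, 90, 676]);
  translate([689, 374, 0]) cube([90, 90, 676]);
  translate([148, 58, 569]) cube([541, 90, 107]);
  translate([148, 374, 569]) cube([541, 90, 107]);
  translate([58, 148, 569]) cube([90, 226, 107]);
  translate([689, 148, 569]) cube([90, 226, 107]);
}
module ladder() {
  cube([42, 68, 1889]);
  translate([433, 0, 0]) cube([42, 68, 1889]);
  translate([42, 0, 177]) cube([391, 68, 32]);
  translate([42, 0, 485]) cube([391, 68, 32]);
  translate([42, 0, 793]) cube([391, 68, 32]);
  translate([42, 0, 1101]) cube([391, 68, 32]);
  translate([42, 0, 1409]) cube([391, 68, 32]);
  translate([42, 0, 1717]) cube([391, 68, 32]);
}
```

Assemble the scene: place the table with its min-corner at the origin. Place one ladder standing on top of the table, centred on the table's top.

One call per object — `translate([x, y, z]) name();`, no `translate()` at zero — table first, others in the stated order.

table();
translate([181, 227, 723]) ladder();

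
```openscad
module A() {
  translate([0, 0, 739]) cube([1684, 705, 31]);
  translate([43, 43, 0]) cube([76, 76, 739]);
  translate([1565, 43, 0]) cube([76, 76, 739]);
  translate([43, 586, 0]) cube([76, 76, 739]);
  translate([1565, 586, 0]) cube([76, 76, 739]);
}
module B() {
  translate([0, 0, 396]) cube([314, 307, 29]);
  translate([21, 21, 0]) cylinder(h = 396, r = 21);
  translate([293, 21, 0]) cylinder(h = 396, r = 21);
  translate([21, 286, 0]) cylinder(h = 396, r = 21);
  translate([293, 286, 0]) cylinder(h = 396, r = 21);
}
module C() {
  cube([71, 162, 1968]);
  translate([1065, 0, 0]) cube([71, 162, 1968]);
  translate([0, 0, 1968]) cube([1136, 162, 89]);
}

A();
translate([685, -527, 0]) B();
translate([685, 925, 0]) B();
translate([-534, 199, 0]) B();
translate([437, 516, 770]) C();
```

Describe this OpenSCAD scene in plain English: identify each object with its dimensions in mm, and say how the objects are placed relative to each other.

A is a rectangular dining table. The top is 1684×705×31 mm with its upper surface at z = 770 mm. It stands on four 76×76 mm square legs, each inset 43 mm from the nearest pair of top edges, running from the floor to the underside of the top.

B is a four-legged stool. The seat is 314×307 mm, 29 mm thick, top at z = 425 mm. It stands on four round legs, each 42 mm in diameter, from z = 0 to the seat underside, each leg's axis is inset half a diameter from the nearest pair of seat edges (so the leg's bounding box is flush with the corner).

C is a rectangular door frame: two vertical jambs of 71×162 mm section, 1968 mm tall, with a clear opening 994 mm wide between their inner faces. A header 89 mm tall and 162 mm deep lies on top of the jambs and spans the full outside width.

Three stools sit around the table at the −y, +y, −x sides. The door frame is on top of the table.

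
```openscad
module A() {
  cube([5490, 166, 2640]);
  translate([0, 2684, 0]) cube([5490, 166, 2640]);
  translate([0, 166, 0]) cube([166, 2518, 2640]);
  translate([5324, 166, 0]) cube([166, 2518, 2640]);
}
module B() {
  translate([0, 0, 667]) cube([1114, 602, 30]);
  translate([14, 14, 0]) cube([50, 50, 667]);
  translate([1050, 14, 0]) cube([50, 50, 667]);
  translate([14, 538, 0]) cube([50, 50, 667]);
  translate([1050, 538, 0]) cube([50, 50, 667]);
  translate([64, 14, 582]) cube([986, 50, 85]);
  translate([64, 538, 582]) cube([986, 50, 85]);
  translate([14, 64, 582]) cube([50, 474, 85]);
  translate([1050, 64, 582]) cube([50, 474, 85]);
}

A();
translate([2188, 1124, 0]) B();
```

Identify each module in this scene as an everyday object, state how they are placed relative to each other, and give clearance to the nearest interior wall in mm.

Clearances: x = 2022, y = 958; minimum 958 mm.

A is a house frame. B is a table. The table sits inside the house frame, centred. The clearance to the nearest interior wall is 958 mm.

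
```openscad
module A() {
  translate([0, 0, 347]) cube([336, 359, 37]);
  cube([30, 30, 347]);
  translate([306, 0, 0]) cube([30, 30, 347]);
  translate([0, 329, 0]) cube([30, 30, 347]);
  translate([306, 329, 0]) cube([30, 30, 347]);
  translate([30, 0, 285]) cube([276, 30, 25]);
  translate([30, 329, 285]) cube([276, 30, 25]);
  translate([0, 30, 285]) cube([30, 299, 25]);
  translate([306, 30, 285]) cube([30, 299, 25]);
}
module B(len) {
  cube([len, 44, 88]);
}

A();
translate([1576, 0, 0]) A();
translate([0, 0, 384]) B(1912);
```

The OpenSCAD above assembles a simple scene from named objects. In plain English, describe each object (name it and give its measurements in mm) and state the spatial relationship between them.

A is a simple wooden stool: a rectangular seat 336 mm (x) by 359 mm (y), 37 mm thick, top face at z = 384 mm, on four square legs, each 30×30 mm in cross-section. The legs rest on z = 0, each flush with a corner of the seat. Four stretchers, 30 mm wide and 25 mm tall, connect adjacent legs with their undersides at z = 285 mm, each running between the inner faces of the legs it joins and aligned with the legs' outer faces on the other axis.

B is a rectangular beam 1912 mm long (x), 44 mm deep (y), 88 mm thick (z).

The beam spans the tops of two stools placed 1240 mm apart, resting at z = 384 mm.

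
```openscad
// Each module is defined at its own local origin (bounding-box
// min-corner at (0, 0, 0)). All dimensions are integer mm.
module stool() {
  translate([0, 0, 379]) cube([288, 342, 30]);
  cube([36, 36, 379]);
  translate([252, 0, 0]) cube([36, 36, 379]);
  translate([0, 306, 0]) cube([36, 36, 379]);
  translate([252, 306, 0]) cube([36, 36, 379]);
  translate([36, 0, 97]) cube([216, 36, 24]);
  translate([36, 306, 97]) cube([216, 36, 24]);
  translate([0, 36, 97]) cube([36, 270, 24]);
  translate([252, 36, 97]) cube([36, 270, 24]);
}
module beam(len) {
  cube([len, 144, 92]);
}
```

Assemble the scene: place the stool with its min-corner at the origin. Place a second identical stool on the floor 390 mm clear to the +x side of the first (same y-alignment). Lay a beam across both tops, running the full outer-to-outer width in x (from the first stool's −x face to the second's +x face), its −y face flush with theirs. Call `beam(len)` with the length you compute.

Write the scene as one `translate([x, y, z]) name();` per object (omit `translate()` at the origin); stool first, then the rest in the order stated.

stool();
translate([678, 0, 0]) stool();
translate([0, 0, 409]) beam(966);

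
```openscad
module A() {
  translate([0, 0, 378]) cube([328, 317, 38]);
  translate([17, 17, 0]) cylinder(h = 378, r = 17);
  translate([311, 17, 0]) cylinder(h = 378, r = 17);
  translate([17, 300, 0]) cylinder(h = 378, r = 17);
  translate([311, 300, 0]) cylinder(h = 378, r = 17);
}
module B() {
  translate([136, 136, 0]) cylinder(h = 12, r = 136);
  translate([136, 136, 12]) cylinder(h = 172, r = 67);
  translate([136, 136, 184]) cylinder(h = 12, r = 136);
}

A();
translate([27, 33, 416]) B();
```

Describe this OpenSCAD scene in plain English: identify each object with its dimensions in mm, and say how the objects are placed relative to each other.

A is a simple wooden stool: a rectangular seat 328 mm (x) by 317 mm (y), 38 mm thick, top face at z = 416 mm, on four round legs, each 34 mm in diameter. The legs rest on z = 0, each leg's axis is inset half a diameter from the nearest pair of seat edges (so the leg's bounding box is flush with the corner).

B is a spool: two coaxial disc flanges of radius 136 mm and thickness 12 mm, joined by a core cylinder of radius 67 mm and height 172 mm. The lower flange rests on z = 0 and the three cylinders share a vertical axis.

The spool is on top of the stool.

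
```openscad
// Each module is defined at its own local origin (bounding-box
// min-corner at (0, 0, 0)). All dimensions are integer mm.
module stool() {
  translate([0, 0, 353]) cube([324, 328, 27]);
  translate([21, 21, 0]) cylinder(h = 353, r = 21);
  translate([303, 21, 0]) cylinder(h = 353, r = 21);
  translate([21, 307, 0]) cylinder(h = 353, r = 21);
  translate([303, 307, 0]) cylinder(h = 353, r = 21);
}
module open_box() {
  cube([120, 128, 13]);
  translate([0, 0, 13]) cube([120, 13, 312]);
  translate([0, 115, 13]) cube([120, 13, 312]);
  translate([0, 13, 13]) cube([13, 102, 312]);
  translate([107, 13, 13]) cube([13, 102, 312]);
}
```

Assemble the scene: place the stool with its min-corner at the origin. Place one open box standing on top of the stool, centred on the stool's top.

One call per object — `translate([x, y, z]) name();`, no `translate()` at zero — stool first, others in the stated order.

stool();
translate([102, 100, 380]) open_box();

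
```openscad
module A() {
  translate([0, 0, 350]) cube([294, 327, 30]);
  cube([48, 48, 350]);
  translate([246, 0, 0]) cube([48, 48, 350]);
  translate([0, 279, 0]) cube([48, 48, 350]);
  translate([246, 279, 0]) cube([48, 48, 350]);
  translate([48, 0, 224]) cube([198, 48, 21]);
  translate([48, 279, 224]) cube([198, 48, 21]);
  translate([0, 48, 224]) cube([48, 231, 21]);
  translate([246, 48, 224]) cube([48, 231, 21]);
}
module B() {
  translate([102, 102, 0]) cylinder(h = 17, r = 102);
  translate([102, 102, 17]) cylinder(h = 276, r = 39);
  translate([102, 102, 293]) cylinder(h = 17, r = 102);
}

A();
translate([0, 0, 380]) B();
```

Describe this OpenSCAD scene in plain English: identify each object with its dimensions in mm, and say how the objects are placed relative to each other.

A is a simple wooden stool: a rectangular seat 294 mm (x) by 327 mm (y), 30 mm thick, top face at z = 380 mm, on four square legs, each 48×48 mm in cross-section. The legs rest on z = 0, each flush with a corner of the seat. Four stretchers, 48 mm wide and 21 mm tall, connect adjacent legs with their undersides at z = 224 mm, each running between the inner faces of the legs it joins and aligned with the legs' outer faces on the other axis.

B is a spool: two coaxial disc flanges of radius 102 mm and thickness 17 mm, joined by a core cylinder of radius 39 mm and height 276 mm. The lower flange rests on z = 0 and the three cylinders share a vertical axis.

The spool is on top of the stool.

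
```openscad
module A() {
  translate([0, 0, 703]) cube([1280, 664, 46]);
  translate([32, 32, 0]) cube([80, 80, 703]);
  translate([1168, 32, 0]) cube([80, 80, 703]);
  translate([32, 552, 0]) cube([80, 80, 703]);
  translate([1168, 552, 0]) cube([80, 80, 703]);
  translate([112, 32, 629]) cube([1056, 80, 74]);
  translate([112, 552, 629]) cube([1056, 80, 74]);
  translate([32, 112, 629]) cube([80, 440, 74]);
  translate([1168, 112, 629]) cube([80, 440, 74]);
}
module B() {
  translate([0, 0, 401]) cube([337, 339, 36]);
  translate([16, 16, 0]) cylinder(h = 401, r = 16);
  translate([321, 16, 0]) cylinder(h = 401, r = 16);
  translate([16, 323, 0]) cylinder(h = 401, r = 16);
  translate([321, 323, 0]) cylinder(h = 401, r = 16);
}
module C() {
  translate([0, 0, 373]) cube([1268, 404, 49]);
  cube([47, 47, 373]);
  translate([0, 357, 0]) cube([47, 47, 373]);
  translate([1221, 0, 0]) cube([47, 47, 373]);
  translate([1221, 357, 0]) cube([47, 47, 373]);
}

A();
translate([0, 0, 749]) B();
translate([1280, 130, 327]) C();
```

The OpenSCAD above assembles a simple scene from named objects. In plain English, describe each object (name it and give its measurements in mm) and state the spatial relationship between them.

A is a rectangular dining table. The top is 1280×664×46 mm with its upper surface at z = 749 mm. It stands on four 80×80 mm square legs, each inset 32 mm from the nearest pair of top edges, running from the floor to the underside of the top. Four apron rails, 80 mm thick and 74 mm tall, run between adjacent legs with their top edges flush with the underside of the top and their outer faces flush with the legs' outer faces.

B is a four-legged stool. The seat is 337×339 mm, 36 mm thick, top at z = 437 mm. It stands on four round legs, each 32 mm in diameter, from z = 0 to the seat underside, each leg's axis is inset half a diameter from the nearest pair of seat edges (so the leg's bounding box is flush with the corner).

C is a long wooden bench with a 1268 mm (x) × 404 mm (y) seat, 49 mm thick, its top surface 422 mm above the floor. Four 47 mm square legs at the seat corners, flush with the edges, run from z = 0 to the seat underside.

The stool is on top of the table. The bench is beside the table with their tops flush at z = 749.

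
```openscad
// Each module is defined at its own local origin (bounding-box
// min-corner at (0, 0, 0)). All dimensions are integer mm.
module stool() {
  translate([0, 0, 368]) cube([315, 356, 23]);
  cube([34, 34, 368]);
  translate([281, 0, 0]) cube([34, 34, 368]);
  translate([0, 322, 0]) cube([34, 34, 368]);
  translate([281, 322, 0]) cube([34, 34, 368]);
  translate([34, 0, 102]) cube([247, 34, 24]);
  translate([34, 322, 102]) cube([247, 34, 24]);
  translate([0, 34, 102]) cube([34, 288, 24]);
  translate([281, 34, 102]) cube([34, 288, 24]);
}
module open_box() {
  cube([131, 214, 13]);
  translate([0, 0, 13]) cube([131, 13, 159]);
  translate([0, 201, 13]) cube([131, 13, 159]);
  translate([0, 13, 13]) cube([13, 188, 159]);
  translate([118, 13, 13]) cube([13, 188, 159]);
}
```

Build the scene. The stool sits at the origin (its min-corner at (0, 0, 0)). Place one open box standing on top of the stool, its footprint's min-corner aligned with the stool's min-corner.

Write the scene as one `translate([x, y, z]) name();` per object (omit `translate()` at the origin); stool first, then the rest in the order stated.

stool();
translate([0, 0, 391]) open_box();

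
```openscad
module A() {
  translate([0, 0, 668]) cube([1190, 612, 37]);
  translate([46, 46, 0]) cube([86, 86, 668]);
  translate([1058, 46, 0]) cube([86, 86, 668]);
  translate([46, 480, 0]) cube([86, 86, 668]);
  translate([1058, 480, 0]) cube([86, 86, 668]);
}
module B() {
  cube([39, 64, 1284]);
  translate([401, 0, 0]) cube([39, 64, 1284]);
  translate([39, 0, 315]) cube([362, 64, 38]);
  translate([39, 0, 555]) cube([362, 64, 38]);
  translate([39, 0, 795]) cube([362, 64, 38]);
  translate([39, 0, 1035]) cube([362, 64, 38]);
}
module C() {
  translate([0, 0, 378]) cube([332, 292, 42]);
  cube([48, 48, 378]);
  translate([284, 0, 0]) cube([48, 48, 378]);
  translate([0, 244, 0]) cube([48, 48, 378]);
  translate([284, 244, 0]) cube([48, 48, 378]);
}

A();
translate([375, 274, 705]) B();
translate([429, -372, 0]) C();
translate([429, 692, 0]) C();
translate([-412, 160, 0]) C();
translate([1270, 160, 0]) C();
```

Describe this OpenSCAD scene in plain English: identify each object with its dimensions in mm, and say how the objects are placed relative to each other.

A is a rectangular dining table. The top is 1190×612×37 mm with its upper surface at z = 705 mm. It stands on four 86×86 mm square legs, each inset 46 mm from the nearest pair of top edges, running from the floor to the underside of the top.

B is a straight ladder. Two 39×64 mm vertical rails, 1284 mm tall, stand 440 mm apart (outside-to-outside) with their front faces coplanar on the −y side. 4 rungs, each 64 mm deep and 38 mm tall, span between the inner faces of the rails, front faces flush with the rails. The lowest rung's underside is at z = 315 mm and rungs are spaced 240 mm apart (underside to underside).

C is a simple wooden stool: a rectangular seat 332 mm (x) by 292 mm (y), 42 mm thick, top face at z = 420 mm, on four square legs, each 48×48 mm in cross-section. The legs rest on z = 0, each flush with a corner of the seat.

The ladder is on top of the table, centred. Four stools sit around the table at the −y, +y, −x, +x sides.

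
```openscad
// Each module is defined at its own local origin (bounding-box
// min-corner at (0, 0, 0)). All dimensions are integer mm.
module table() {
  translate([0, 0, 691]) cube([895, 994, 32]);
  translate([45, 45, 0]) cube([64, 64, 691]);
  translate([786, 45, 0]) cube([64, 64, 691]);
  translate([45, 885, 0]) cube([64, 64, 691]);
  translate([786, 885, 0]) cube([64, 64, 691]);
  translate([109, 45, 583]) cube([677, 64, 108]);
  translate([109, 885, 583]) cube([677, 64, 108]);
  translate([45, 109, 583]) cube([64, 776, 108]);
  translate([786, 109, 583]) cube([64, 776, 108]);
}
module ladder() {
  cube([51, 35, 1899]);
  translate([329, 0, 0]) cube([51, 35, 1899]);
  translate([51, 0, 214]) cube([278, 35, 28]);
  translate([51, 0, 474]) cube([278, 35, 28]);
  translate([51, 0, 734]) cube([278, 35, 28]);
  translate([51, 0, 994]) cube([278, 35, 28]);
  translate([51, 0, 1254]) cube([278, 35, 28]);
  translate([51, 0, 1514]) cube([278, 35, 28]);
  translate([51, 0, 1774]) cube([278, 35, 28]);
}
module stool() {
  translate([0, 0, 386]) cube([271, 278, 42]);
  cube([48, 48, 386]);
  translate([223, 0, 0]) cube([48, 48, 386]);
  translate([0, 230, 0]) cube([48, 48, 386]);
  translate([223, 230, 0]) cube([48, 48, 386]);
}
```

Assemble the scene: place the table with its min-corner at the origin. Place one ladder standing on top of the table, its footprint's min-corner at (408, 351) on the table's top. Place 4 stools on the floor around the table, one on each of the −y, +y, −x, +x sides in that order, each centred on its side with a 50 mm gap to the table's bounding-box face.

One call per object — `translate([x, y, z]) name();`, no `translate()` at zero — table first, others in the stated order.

table();
translate([408, 351, 723]) ladder();
translate([312, -328, 0]) stool();
translate([312, 1044, 0]) stool();
translate([-321, 358, 0]) stool();
translate([945, 358, 0]) stool();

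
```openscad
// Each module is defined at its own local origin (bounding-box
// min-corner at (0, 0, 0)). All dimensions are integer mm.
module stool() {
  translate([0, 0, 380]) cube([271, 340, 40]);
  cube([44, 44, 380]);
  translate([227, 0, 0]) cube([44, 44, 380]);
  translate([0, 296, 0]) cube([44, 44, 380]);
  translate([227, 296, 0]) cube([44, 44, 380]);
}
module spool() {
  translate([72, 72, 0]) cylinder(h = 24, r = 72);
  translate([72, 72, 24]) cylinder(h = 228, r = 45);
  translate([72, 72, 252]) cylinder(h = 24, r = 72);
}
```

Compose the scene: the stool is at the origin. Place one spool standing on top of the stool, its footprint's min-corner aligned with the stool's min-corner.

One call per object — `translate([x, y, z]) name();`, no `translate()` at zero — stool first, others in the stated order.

stool();
translate([0, 0, 420]) spool();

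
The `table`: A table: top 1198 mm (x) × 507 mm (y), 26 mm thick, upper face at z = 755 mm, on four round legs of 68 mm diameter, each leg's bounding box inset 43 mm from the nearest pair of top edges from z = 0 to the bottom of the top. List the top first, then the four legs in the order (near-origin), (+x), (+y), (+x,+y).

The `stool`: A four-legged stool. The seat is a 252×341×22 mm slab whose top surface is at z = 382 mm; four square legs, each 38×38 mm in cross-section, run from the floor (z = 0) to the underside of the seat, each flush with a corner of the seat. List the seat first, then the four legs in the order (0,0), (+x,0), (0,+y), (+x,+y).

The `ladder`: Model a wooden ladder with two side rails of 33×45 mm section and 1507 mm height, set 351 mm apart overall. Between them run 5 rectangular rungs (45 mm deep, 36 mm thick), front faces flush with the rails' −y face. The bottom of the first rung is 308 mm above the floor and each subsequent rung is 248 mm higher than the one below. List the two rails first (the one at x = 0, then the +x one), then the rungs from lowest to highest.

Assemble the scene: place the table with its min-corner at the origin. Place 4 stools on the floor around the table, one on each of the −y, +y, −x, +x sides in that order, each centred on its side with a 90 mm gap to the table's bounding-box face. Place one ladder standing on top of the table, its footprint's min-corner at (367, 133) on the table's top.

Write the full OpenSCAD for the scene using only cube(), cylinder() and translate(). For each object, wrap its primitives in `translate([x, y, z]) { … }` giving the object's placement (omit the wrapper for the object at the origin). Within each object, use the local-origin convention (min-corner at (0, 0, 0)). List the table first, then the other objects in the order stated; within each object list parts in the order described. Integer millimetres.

translate([0, 0, 729]) cube([1198, 507, 26]);
translate([77, 77, 0]) cylinder(h = 729, r = 34);
translate([1121, 77, 0]) cylinder(h = 729, r = 34);
translate([77, 430, 0]) cylinder(h = 729, r = 34);
translate([1121, 430, 0]) cylinder(h = 729, r = 34);
translate([473, -431, 0]) {
  translate([0, 0, 360]) cube([252, 341, 22]);
  cube([38, 38, 360]);
  translate([214, 0, 0]) cube([38, 38, 360]);
  translate([0, 303, 0]) cube([38, 38, 360]);
  translate([214, 303, 0]) cube([38, 38, 360]);
}
translate([473, 597, 0]) {
  translate([0, 0, 360]) cube([252, 341, 22]);
  cube([38, 38, 360]);
  translate([214, 0, 0]) cube([38, 38, 360]);
  translate([0, 303, 0]) cube([38, 38, 360]);
  translate([214, 303, 0]) cube([38, 38, 360]);
}
translate([-342, 83, 0]) {
  translate([0, 0, 360]) cube([252, 341, 22]);
  cube([38, 38, 360]);
  translate([214, 0, 0]) cube([38, 38, 360]);
  translate([0, 303, 0]) cube([38, 38, 360]);
  translate([214, 303, 0]) cube([38, 38, 360]);
}
translate([1288, 83, 0]) {
  translate([0, 0, 360]) cube([252, 341, 22]);
  cube([38, 38, 360]);
  translate([214, 0, 0]) cube([38, 38, 360]);
  translate([0, 303, 0]) cube([38, 38, 360]);
  translate([214, 303, 0]) cube([38, 38, 360]);
}
translate([367, 133, 755]) {
  cube([33, 45, 1507]);
  translate([318, 0, 0]) cube([33, 45, 1507]);
  translate([33, 0, 308]) cube([285, 45, 36]);
  translate([33, 0, 556]) cube([285, 45, 36]);
  translate([33, 0, 804]) cube([285, 45, 36]);
  translate([33, 0, 1052]) cube([285, 45, 36]);
  translate([33, 0, 1300]) cube([285, 45, 36]);
}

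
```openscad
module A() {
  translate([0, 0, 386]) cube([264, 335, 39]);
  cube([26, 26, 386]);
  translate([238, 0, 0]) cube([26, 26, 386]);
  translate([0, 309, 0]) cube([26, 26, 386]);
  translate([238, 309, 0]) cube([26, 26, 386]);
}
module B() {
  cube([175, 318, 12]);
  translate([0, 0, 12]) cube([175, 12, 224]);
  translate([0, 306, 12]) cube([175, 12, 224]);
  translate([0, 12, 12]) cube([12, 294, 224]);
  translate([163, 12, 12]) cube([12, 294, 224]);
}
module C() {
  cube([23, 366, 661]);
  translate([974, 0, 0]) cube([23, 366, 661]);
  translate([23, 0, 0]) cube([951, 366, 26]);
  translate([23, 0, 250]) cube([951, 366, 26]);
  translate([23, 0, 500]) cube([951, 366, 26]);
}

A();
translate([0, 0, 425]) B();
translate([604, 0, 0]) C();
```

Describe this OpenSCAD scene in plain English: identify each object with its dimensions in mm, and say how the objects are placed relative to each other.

A is a four-legged stool. The seat is a 264×335×39 mm slab whose top surface is at z = 425 mm; four square legs, each 26×26 mm in cross-section, run from the floor (z = 0) to the underside of the seat, each flush with a corner of the seat.

B is an open storage box with external size 175×318×236 mm and wall thickness 12 mm (the base is also 12 mm thick). The base covers the whole footprint; the four walls stand on the base, with the y-facing walls full-width and the x-facing walls fitting between their inner faces.

C is a bookshelf 997 mm wide overall, 366 mm deep and 661 mm tall. The two sides are 23 mm thick vertical panels. 3 horizontal shelves of 26 mm thickness span between the inner faces of the sides; the lowest shelf sits on the floor and shelves are stacked with a clear vertical gap of 224 mm between each pair.

The open box is on top of the stool. The bookshelf is on the floor beside the stool on its +x side.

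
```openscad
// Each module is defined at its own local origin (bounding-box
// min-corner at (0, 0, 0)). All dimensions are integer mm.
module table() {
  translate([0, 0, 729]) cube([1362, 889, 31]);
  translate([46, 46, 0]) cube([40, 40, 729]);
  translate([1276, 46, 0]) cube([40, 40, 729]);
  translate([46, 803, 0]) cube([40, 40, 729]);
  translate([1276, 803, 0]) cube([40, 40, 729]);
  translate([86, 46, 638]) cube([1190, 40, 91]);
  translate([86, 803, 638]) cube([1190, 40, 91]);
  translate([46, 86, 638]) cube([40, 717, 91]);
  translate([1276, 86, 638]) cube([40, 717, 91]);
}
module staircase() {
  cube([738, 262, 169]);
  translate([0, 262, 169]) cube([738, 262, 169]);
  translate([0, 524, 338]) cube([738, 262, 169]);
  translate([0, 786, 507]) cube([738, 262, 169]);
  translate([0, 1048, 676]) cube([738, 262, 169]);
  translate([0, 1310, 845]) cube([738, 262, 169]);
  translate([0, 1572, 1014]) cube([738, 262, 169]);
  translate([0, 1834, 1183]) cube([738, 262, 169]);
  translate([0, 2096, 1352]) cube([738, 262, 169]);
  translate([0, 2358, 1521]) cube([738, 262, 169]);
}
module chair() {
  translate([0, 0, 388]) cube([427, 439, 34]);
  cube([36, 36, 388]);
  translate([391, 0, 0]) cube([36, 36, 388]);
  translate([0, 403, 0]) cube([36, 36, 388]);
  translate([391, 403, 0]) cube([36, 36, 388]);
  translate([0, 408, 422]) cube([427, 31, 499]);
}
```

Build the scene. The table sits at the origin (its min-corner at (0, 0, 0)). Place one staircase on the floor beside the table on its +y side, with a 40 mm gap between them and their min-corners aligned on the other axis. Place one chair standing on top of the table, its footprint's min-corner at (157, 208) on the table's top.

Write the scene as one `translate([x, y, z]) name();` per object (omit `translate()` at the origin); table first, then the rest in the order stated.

table();
translate([0, 929, 0]) staircase();
translate([157, 208, 760]) chair();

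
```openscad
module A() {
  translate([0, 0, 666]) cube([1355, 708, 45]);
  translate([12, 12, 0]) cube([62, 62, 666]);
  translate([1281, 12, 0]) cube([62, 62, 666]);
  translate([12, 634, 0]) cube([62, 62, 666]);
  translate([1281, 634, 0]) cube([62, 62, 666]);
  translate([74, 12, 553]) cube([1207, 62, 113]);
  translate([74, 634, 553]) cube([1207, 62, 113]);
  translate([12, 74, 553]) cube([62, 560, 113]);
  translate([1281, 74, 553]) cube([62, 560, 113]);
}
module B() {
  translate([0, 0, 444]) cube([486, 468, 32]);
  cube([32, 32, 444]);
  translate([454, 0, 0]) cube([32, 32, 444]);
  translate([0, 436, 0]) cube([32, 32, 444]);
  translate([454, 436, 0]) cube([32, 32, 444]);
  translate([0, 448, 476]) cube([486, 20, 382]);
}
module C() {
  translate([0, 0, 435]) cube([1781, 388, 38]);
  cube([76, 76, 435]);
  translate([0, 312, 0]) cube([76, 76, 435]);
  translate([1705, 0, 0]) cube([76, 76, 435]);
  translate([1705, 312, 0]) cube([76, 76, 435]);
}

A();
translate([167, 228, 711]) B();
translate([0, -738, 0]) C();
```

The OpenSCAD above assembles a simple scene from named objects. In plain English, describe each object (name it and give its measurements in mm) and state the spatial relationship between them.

A is a table: top 1355 mm (x) × 708 mm (y), 45 mm thick, upper face at z = 711 mm, on four 62×62 mm square legs, each inset 12 mm from the nearest pair of top edges, running from z = 0 to the bottom of the top. Four apron rails, 62 mm thick and 113 mm tall, run between adjacent legs with their top edges flush with the underside of the top and their outer faces flush with the legs' outer faces.

B is a chair: 486×468 mm seat, 32 mm thick, top at z = 476 mm, on four 32 mm square corner legs flush with the seat edges. A 20 mm thick backrest slab spans the full seat width, extending 382 mm above the seat top, its back face flush with the seat's +y edge.

C is a long wooden bench with a 1781 mm (x) × 388 mm (y) seat, 38 mm thick, its top surface 473 mm above the floor. Four 76 mm square legs at the seat corners, flush with the edges, run from z = 0 to the seat underside.

The chair is on top of the table. The bench is on the floor beside the table on its −y side.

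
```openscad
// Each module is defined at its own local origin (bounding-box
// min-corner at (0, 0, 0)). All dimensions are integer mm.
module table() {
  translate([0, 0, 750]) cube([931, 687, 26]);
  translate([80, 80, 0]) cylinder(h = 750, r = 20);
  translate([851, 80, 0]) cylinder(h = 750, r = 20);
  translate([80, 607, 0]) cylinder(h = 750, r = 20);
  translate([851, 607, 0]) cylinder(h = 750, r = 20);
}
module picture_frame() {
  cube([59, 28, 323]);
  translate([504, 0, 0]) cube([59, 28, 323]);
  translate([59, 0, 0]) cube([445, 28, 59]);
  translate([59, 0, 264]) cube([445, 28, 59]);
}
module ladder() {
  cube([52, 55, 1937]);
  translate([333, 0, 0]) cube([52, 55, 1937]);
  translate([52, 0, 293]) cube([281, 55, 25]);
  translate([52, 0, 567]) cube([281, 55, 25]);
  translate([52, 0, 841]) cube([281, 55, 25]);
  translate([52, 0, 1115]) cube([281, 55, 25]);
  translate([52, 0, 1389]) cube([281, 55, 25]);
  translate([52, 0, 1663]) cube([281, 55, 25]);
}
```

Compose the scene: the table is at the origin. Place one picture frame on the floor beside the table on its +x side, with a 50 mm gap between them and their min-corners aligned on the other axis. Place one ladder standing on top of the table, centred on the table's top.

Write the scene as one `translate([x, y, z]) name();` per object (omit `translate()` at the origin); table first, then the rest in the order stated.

table();
translate([981, 0, 0]) picture_frame();
translate([273, 316, 776]) ladder();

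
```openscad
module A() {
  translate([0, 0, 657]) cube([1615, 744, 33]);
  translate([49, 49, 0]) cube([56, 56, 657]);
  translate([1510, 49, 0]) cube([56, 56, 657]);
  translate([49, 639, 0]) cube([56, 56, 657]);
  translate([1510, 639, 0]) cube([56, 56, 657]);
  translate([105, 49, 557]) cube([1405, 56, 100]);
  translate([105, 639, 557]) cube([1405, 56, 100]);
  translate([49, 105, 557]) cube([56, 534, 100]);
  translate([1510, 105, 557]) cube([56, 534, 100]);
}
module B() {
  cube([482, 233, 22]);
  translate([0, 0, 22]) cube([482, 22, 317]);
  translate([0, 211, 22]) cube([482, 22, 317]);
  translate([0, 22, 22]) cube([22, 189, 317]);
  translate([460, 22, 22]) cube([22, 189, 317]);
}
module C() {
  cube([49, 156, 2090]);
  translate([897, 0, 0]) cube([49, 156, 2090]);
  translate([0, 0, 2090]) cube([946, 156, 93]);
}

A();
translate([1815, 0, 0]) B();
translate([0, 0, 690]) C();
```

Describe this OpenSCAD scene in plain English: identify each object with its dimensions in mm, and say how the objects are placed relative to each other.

A is a rectangular dining table. The top is 1615×744×33 mm with its upper surface at z = 690 mm. It stands on four 56×56 mm square legs, each inset 49 mm from the nearest pair of top edges, running from the floor to the underside of the top. Four apron rails, 56 mm thick and 100 mm tall, run between adjacent legs with their top edges flush with the underside of the top and their outer faces flush with the legs' outer faces.

B is an open storage box with external size 482×233×339 mm and wall thickness 22 mm (the base is also 22 mm thick). The base covers the whole footprint; the four walls stand on the base, with the y-facing walls full-width and the x-facing walls fitting between their inner faces.

C is a rectangular door frame: two vertical jambs of 49×156 mm section, 2090 mm tall, with a clear opening 848 mm wide between their inner faces. A header 93 mm tall and 156 mm deep lies on top of the jambs and spans the full outside width.

The open box is on the floor beside the table on its +x side. The door frame is on top of the table.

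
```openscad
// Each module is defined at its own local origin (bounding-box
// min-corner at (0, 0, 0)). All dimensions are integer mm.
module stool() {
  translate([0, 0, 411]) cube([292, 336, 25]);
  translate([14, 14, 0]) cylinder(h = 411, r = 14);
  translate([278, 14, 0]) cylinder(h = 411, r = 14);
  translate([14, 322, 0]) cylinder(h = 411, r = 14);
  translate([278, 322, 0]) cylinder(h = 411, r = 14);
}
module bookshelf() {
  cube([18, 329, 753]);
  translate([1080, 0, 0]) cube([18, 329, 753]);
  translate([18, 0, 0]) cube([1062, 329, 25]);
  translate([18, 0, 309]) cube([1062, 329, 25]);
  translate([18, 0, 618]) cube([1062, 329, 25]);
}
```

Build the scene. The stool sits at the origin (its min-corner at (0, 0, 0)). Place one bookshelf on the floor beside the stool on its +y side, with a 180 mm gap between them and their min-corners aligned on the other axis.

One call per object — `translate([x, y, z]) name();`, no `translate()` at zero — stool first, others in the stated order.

stool();
translate([0, 516, 0]) bookshelf();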